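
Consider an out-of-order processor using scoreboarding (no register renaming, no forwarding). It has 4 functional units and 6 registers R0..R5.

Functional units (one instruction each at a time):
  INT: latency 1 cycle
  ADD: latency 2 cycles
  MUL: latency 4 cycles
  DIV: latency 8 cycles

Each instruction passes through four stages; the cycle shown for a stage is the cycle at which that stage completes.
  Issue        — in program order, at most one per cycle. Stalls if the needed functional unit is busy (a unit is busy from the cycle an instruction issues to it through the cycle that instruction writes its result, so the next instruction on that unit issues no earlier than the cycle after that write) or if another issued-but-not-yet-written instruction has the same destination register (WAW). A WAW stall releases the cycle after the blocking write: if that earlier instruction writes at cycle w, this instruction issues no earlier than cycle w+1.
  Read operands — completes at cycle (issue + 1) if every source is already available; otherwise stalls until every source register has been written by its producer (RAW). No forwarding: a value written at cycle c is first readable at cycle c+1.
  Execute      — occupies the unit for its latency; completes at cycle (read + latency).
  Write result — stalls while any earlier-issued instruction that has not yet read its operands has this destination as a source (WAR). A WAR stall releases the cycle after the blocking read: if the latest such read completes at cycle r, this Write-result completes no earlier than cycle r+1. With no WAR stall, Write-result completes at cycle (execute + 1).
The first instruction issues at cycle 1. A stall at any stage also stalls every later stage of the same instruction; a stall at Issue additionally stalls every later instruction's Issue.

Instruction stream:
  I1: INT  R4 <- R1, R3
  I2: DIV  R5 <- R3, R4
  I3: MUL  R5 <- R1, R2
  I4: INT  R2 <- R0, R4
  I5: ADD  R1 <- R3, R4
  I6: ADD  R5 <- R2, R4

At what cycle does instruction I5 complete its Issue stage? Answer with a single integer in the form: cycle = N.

[1] I1 dispatched to INT
[2] I1 operands ready; I2 dispatched to DIV
[3] I1 complete
[4] R4←I1
[5] I2 operands ready
[13] I2 complete
[14] R5←I2
[15] I3 dispatched to MUL
[16] I3 operands ready; I4 dispatched to INT
[17] I4 operands ready; I5 dispatched to ADD
[18] I4 complete; I5 operands ready
[19] R2←I4
[20] I3 complete; I5 complete
[21] R5←I3; R1←I5
[22] I6 dispatched to ADD
[23] I6 operands ready
[25] I6 complete
[26] R5←I6

cycle = 17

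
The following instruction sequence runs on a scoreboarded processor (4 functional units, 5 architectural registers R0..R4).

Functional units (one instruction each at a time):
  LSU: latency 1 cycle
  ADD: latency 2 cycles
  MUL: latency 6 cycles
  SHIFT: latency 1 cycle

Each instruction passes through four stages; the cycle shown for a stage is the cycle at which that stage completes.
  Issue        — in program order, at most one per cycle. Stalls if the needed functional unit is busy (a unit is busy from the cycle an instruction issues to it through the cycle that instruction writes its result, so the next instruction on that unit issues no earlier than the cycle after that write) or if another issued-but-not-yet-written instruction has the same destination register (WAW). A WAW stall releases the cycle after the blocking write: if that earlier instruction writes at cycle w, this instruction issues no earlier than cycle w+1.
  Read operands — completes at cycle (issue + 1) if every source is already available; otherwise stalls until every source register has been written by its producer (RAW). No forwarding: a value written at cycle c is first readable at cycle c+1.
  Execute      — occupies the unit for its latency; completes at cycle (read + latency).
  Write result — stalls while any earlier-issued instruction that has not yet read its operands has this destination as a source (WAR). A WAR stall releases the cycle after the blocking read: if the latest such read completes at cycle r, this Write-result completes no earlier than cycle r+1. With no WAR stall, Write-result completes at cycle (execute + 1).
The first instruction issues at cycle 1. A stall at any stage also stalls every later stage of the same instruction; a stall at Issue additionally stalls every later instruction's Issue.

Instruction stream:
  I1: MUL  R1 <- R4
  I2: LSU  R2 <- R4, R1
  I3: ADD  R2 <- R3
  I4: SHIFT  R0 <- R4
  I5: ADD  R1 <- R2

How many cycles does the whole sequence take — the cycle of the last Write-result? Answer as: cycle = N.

I1 -> (1, 2, 8, 9)
I2 -> (2, 10, 11, 12)  // RAW R1: wait I1 write@9
I3 -> (13, 14, 16, 17)  // WAW R2: wait I2 write@12
I4 -> (14, 15, 16, 17)
I5 -> (18, 19, 21, 22)  // struct: ADD busy until I3 writes@17

cycle = 22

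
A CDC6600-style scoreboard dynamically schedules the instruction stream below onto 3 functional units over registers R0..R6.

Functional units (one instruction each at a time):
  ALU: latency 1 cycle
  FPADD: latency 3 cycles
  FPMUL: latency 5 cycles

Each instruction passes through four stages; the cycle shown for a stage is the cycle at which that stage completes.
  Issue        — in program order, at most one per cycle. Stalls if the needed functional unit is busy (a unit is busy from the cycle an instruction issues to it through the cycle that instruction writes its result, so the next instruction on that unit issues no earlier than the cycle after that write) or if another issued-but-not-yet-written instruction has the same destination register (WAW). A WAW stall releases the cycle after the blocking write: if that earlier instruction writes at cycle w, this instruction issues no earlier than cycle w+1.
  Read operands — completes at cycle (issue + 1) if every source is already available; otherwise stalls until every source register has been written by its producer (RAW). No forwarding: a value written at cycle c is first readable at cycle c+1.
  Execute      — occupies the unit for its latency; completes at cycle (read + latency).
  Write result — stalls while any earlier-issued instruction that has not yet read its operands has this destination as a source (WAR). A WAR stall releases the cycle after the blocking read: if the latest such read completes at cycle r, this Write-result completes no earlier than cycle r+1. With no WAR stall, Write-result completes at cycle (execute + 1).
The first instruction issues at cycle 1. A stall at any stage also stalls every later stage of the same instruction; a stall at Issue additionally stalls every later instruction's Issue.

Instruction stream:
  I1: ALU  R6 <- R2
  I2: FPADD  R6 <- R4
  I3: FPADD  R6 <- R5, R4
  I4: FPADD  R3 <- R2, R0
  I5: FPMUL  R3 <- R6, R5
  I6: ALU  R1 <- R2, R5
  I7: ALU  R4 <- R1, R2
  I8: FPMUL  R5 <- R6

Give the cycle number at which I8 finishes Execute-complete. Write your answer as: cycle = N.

c1: issue I1 (ALU)
c2: I1 read-ops
c3: I1 finished on ALU
c4: I1→R6
c5: issue I2 (FPADD)
c6: I2 read-ops
c9: I2 finished on FPADD
c10: I2→R6
c11: issue I3 (FPADD)
c12: I3 read-ops
c15: I3 finished on FPADD
c16: I3→R6
c17: issue I4 (FPADD)
c18: I4 read-ops
c21: I4 finished on FPADD
c22: I4→R3
c23: issue I5 (FPMUL)
c24: I5 read-ops · issue I6 (ALU)
c25: I6 read-ops
c26: I6 finished on ALU
c27: I6→R1
c28: issue I7 (ALU)
c29: I5 finished on FPMUL · I7 read-ops
c30: I5→R3 · I7 finished on ALU
c31: I7→R4 · issue I8 (FPMUL)
c32: I8 read-ops
c37: I8 finished on FPMUL
c38: I8→R5

cycle = 37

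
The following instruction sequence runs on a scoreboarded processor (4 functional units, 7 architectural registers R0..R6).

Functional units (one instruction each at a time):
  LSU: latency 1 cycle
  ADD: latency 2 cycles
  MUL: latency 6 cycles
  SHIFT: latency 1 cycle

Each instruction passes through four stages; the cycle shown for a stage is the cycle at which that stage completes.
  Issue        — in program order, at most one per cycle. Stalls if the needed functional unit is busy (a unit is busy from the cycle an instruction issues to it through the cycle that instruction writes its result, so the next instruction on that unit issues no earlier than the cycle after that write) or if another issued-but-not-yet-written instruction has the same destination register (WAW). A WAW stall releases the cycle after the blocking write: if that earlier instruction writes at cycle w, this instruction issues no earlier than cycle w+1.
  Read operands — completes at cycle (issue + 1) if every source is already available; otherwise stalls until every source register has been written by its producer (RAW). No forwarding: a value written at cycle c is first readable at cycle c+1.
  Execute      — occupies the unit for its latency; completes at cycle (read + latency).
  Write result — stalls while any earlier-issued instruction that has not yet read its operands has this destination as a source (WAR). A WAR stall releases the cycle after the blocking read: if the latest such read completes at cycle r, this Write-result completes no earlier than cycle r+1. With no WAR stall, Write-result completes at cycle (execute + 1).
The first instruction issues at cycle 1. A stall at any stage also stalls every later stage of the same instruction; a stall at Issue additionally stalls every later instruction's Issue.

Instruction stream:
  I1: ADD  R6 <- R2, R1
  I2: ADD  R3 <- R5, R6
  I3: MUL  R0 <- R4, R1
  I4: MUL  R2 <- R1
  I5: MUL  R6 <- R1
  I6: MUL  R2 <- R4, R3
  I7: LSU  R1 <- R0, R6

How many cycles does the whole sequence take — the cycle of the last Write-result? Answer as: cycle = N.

[1] I1 issues→ADD
[2] I1 reads
[4] I1 exec-done
[5] I1 writes R6
[6] I2 issues→ADD
[7] I2 reads, I3 issues→MUL
[8] I3 reads
[9] I2 exec-done
[10] I2 writes R3
[14] I3 exec-done
[15] I3 writes R0
[16] I4 issues→MUL
[17] I4 reads
[23] I4 exec-done
[24] I4 writes R2
[25] I5 issues→MUL
[26] I5 reads
[32] I5 exec-done
[33] I5 writes R6
[34] I6 issues→MUL
[35] I6 reads, I7 issues→LSU
[36] I7 reads
[37] I7 exec-done
[38] I7 writes R1
[41] I6 exec-done
[42] I6 writes R2

cycle = 42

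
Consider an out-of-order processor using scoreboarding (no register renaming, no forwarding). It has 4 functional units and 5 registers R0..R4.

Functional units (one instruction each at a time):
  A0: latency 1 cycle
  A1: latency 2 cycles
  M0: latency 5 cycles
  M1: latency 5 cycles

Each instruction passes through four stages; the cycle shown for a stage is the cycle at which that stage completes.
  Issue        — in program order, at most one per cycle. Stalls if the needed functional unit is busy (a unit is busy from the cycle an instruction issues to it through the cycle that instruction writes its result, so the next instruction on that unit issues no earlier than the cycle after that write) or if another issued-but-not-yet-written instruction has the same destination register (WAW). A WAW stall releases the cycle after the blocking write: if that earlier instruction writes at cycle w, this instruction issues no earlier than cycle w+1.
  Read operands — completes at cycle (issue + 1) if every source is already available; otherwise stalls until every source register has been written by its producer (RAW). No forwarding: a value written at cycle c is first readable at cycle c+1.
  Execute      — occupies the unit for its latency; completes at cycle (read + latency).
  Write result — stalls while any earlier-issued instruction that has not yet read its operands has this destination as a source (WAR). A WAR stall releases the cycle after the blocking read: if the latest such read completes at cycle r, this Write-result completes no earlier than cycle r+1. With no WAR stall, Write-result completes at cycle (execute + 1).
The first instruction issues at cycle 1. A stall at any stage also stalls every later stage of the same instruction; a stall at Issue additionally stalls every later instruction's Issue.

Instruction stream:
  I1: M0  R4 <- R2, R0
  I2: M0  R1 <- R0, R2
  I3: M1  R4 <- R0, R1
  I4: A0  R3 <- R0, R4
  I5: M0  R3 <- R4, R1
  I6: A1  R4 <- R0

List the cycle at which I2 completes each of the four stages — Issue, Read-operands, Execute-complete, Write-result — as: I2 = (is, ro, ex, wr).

c1: I1→M0
c2: I1 RO
c7: I1 EX
c8: I1 WR R4
c9: I2→M0
c10: I2 RO · I3→M1
c11: I4→A0
c15: I2 EX
c16: I2 WR R1
c17: I3 RO
c22: I3 EX
c23: I3 WR R4
c24: I4 RO
c25: I4 EX
c26: I4 WR R3
c27: I5→M0
c28: I5 RO · I6→A1
c29: I6 RO
c31: I6 EX
c32: I6 WR R4
c33: I5 EX
c34: I5 WR R3

I2 = (9, 10, 15, 16)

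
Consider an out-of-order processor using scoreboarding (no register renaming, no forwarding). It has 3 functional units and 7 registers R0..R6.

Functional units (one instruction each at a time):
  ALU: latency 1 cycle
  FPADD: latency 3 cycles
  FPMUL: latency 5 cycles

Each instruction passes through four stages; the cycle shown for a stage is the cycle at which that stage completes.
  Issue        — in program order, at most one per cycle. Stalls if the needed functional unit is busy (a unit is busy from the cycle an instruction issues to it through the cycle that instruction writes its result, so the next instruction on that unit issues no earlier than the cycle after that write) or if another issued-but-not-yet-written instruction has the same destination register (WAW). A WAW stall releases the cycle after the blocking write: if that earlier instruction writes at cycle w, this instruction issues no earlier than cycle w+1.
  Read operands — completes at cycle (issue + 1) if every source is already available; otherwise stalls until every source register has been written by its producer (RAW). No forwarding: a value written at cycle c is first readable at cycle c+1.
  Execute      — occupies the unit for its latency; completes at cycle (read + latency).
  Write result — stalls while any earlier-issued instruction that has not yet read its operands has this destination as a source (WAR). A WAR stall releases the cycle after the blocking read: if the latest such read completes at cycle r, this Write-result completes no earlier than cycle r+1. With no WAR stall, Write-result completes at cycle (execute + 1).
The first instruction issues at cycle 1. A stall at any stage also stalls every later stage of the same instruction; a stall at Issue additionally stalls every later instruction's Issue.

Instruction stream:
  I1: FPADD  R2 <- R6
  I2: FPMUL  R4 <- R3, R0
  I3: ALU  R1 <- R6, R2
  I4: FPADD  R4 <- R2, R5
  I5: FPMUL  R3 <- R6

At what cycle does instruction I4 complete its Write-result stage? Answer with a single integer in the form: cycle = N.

cycle = 15

t=1  issue I1 (FPADD)
t=2  I1 read-ops, issue I2 (FPMUL)
t=3  I2 read-ops, issue I3 (ALU)
t=5  I1 finished on FPADD
t=6  I1→R2
t=7  I3 read-ops
t=8  I2 finished on FPMUL, I3 finished on ALU
t=9  I2→R4, I3→R1
t=10  issue I4 (FPADD)
t=11  I4 read-ops, issue I5 (FPMUL)
t=12  I5 read-ops
t=14  I4 finished on FPADD
t=15  I4→R4
t=17  I5 finished on FPMUL
t=18  I5→R3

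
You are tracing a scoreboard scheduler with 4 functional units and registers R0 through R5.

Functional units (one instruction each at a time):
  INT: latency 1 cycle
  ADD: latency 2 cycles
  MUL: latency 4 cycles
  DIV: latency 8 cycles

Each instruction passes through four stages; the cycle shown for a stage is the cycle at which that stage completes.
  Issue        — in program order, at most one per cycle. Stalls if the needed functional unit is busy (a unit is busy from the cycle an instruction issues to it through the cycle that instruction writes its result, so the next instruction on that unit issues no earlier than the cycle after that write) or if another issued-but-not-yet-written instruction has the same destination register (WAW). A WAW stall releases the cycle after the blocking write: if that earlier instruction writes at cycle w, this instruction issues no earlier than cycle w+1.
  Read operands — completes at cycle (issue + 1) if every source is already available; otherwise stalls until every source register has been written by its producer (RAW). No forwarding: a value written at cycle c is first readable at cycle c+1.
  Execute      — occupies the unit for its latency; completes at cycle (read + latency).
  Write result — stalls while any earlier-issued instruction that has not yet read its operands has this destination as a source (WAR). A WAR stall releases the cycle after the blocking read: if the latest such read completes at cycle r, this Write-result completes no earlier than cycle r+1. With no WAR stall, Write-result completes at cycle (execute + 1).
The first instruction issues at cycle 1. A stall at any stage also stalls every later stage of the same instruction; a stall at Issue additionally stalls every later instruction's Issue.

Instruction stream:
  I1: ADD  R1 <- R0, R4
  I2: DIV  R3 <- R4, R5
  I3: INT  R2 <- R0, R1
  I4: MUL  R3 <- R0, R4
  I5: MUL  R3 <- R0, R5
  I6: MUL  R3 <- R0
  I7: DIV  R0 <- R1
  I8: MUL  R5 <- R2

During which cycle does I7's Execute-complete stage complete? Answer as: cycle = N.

[1] I1→ADD
[2] I1 RO | I2→DIV
[3] I2 RO | I3→INT
[4] I1 EX
[5] I1 WR R1
[6] I3 RO
[7] I3 EX
[8] I3 WR R2
[11] I2 EX
[12] I2 WR R3
[13] I4→MUL
[14] I4 RO
[18] I4 EX
[19] I4 WR R3
[20] I5→MUL
[21] I5 RO
[25] I5 EX
[26] I5 WR R3
[27] I6→MUL
[28] I6 RO | I7→DIV
[29] I7 RO
[32] I6 EX
[33] I6 WR R3
[34] I8→MUL
[35] I8 RO
[37] I7 EX
[38] I7 WR R0
[39] I8 EX
[40] I8 WR R5

cycle = 37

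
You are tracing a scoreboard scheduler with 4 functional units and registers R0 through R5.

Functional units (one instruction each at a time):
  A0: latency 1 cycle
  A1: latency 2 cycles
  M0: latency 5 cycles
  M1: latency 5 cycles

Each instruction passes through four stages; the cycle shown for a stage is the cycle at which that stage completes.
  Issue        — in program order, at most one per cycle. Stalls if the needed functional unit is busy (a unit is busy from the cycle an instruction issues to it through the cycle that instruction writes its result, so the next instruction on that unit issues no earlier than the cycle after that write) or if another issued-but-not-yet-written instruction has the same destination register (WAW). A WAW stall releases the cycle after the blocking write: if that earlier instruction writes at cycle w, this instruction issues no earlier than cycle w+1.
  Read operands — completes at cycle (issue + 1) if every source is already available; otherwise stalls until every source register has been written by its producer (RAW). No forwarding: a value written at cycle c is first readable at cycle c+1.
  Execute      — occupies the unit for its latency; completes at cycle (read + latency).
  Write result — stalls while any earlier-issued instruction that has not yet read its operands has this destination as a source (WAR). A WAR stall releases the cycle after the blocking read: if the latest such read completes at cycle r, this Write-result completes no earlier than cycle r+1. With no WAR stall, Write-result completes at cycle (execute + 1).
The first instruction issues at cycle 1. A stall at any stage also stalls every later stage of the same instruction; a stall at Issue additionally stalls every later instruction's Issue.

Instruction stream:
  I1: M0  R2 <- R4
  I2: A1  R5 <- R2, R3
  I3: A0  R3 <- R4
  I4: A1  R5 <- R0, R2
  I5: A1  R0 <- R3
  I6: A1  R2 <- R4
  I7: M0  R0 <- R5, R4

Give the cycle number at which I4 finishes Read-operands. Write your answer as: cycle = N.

cycle = 14

c1: I1→M0
c2: I1 RO; I2→A1
c3: I3→A0
c4: I3 RO
c5: I3 EX
c7: I1 EX
c8: I1 WR R2
c9: I2 RO
c10: I3 WR R3
c11: I2 EX
c12: I2 WR R5
c13: I4→A1
c14: I4 RO
c16: I4 EX
c17: I4 WR R5
c18: I5→A1
c19: I5 RO
c21: I5 EX
c22: I5 WR R0
c23: I6→A1
c24: I6 RO; I7→M0
c25: I7 RO
c26: I6 EX
c27: I6 WR R2
c30: I7 EX
c31: I7 WR R0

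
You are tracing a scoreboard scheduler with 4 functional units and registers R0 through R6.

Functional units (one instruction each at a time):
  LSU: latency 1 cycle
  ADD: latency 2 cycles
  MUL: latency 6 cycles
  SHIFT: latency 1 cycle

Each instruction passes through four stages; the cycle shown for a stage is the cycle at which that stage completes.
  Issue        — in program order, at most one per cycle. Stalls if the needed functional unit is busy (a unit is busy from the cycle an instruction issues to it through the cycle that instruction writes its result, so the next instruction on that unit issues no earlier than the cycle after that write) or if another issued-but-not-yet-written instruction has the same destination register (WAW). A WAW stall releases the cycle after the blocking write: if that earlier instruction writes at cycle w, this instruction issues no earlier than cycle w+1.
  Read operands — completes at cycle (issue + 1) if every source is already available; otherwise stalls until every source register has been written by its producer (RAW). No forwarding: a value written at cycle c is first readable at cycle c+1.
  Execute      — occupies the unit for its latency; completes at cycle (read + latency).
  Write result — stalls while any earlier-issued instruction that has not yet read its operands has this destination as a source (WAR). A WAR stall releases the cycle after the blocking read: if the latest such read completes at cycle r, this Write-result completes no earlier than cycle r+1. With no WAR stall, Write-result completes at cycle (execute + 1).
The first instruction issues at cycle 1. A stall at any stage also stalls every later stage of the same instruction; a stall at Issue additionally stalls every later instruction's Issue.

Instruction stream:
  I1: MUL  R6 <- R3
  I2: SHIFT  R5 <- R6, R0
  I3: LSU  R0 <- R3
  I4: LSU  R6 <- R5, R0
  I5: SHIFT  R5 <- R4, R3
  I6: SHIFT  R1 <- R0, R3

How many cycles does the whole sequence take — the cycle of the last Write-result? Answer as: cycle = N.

c1: issue I1 (MUL)
c2: I1 read-ops, issue I2 (SHIFT)
c3: issue I3 (LSU)
c4: I3 read-ops
c5: I3 finished on LSU
c8: I1 finished on MUL
c9: I1→R6
c10: I2 read-ops
c11: I2 finished on SHIFT, I3→R0
c12: I2→R5, issue I4 (LSU)
c13: I4 read-ops, issue I5 (SHIFT)
c14: I4 finished on LSU, I5 read-ops
c15: I4→R6, I5 finished on SHIFT
c16: I5→R5
c17: issue I6 (SHIFT)
c18: I6 read-ops
c19: I6 finished on SHIFT
c20: I6→R1

cycle = 20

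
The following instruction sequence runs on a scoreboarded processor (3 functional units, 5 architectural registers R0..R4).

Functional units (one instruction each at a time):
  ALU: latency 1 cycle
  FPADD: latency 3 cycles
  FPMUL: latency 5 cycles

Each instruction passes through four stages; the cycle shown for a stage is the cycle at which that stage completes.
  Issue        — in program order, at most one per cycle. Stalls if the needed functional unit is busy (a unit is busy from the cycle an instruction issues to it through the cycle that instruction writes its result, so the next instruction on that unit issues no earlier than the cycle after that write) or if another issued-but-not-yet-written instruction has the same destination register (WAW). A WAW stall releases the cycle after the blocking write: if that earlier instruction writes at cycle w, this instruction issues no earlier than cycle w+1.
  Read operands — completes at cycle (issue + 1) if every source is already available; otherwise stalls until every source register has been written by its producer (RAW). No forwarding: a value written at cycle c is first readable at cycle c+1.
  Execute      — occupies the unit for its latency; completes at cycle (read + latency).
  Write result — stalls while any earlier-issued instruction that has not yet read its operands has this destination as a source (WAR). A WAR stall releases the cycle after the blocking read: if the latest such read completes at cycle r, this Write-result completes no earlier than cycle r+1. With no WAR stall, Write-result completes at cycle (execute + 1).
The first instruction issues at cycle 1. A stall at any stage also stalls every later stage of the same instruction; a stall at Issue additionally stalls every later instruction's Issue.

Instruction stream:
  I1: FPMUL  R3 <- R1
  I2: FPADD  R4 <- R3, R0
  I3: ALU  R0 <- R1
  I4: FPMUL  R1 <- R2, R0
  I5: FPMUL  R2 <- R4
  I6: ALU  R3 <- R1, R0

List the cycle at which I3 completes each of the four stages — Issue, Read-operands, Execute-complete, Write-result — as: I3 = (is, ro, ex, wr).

I3 = (3, 4, 5, 10)

t=1  issue I1 (FPMUL)
t=2  I1 read-ops | issue I2 (FPADD)
t=3  issue I3 (ALU)
t=4  I3 read-ops
t=5  I3 finished on ALU
t=7  I1 finished on FPMUL
t=8  I1→R3
t=9  I2 read-ops | issue I4 (FPMUL)
t=10  I3→R0
t=11  I4 read-ops
t=12  I2 finished on FPADD
t=13  I2→R4
t=16  I4 finished on FPMUL
t=17  I4→R1
t=18  issue I5 (FPMUL)
t=19  I5 read-ops | issue I6 (ALU)
t=20  I6 read-ops
t=21  I6 finished on ALU
t=22  I6→R3
t=24  I5 finished on FPMUL
t=25  I5→R2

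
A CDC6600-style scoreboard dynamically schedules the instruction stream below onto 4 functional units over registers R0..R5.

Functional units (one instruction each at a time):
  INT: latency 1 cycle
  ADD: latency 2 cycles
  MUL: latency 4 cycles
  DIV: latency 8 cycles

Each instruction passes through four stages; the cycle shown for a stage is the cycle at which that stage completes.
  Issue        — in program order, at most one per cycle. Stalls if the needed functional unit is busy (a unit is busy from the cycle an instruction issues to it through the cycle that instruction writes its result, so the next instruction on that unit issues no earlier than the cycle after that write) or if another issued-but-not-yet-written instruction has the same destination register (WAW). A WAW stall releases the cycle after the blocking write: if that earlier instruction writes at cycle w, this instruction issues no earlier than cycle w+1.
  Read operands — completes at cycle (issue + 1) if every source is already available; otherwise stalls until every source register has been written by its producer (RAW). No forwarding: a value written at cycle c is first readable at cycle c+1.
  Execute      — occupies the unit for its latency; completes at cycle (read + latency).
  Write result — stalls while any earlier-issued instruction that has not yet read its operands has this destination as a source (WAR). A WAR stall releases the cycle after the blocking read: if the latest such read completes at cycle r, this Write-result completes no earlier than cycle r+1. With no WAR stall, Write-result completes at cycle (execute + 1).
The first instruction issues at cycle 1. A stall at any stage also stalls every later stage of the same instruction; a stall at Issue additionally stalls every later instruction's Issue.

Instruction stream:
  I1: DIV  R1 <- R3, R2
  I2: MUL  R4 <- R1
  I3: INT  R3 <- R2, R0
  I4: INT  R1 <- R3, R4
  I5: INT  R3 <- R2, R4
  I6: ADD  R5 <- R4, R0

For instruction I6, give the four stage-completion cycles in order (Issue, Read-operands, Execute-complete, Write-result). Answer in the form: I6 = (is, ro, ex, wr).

I1 -> (1, 2, 10, 11)
I2 -> (2, 12, 16, 17)  // RAW R1: wait I1 write@11
I3 -> (3, 4, 5, 6)
I4 -> (12, 18, 19, 20)  // WAW R1: wait I1 write@11, RAW R4: wait I2 write@17
I5 -> (21, 22, 23, 24)  // struct: INT busy until I4 writes@20
I6 -> (22, 23, 25, 26)

I6 = (22, 23, 25, 26)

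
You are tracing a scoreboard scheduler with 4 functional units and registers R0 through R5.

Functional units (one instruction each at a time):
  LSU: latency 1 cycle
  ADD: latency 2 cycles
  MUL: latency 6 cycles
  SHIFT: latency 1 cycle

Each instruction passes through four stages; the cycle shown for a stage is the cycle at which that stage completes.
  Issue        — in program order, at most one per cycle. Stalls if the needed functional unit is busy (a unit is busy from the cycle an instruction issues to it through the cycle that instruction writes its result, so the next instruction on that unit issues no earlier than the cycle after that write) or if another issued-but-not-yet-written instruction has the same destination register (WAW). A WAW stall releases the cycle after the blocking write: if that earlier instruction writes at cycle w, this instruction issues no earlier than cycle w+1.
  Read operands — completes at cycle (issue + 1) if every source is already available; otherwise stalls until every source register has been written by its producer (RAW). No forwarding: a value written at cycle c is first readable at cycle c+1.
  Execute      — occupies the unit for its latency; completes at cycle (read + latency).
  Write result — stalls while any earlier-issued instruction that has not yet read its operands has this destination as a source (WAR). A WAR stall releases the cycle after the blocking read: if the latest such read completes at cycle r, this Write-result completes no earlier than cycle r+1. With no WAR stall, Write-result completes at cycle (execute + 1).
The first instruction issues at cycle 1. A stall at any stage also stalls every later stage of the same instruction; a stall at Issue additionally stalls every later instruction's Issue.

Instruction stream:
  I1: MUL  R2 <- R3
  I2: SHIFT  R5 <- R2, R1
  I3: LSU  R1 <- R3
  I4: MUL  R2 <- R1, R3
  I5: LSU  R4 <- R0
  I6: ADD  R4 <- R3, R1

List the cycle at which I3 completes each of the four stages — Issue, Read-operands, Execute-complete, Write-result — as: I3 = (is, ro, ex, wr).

I1  is:1  ro:2  ex:8  wr:9
I2  is:2  ro:10  ex:11  wr:12  — RAW R2: wait I1 write@9
I3  is:3  ro:4  ex:5  wr:11  — WAR R1: wait I2 read@10
I4  is:10  ro:12  ex:18  wr:19  — struct: MUL busy until I1 writes@9, RAW R1: wait I3 write@11
I5  is:12  ro:13  ex:14  wr:15  — struct: LSU busy until I3 writes@11
I6  is:16  ro:17  ex:19  wr:20  — WAW R4: wait I5 write@15

I3 = (3, 4, 5, 11)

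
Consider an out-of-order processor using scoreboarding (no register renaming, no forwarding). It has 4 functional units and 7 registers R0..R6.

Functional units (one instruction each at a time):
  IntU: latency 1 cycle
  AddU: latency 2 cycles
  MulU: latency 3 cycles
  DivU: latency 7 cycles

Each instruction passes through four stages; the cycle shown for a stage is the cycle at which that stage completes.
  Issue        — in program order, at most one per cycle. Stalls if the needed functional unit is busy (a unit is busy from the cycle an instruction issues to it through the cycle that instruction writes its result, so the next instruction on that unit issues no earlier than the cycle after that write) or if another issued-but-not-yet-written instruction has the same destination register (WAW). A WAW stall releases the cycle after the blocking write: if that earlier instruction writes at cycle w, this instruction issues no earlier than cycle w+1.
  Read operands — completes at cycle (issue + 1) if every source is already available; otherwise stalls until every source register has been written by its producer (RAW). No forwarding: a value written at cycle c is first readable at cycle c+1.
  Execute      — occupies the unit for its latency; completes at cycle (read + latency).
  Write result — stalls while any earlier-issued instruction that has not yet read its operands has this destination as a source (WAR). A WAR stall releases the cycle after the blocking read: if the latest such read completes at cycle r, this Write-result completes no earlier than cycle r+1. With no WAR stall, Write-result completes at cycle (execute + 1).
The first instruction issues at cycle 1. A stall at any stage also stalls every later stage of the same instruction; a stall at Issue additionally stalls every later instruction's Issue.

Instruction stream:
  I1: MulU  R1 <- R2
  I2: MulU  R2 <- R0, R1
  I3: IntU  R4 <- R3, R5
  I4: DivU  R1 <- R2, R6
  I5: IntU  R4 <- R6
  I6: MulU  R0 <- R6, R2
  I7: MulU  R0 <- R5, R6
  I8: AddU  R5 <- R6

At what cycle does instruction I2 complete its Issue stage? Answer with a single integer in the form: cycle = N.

[1] I1 issues→MulU
[2] I1 reads
[5] I1 exec-done
[6] I1 writes R1
[7] I2 issues→MulU
[8] I2 reads · I3 issues→IntU
[9] I3 reads · I4 issues→DivU
[10] I3 exec-done
[11] I2 exec-done · I3 writes R4
[12] I2 writes R2 · I5 issues→IntU
[13] I4 reads · I5 reads · I6 issues→MulU
[14] I5 exec-done · I6 reads
[15] I5 writes R4
[17] I6 exec-done
[18] I6 writes R0
[19] I7 issues→MulU
[20] I4 exec-done · I7 reads · I8 issues→AddU
[21] I4 writes R1 · I8 reads
[23] I7 exec-done · I8 exec-done
[24] I7 writes R0 · I8 writes R5

cycle = 7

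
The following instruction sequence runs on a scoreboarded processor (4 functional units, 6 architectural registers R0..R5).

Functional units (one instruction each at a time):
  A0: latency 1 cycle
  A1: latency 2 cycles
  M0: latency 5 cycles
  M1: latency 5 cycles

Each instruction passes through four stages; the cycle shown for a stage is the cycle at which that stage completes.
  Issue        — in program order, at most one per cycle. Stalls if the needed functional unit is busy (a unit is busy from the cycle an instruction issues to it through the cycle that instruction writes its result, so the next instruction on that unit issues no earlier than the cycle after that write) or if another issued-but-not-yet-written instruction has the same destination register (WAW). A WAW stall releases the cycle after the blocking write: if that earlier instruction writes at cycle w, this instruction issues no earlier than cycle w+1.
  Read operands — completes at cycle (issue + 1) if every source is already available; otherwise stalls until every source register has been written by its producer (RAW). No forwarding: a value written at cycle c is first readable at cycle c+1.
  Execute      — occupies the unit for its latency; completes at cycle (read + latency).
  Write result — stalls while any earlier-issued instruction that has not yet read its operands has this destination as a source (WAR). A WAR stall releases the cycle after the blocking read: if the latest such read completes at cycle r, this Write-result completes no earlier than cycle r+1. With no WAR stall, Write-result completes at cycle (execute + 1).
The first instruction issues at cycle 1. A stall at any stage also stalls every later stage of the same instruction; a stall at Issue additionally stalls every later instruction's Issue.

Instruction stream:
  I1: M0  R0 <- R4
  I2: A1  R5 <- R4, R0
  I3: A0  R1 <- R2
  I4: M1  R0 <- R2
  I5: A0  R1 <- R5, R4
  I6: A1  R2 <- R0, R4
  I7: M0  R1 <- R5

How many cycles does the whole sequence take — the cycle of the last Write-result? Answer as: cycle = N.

cycle = 23

  I1 | 1 | 2 | 7 | 8
  I2 | 2 | 9 | 11 | 12   RAW R0: wait I1 write@8
  I3 | 3 | 4 | 5 | 6
  I4 | 9 | 10 | 15 | 16   WAW R0: wait I1 write@8
  I5 | 10 | 13 | 14 | 15   RAW R5: wait I2 write@12
  I6 | 13 | 17 | 19 | 20   struct: A1 busy until I2 writes@12 · RAW R0: wait I4 write@16
  I7 | 16 | 17 | 22 | 23   WAW R1: wait I5 write@15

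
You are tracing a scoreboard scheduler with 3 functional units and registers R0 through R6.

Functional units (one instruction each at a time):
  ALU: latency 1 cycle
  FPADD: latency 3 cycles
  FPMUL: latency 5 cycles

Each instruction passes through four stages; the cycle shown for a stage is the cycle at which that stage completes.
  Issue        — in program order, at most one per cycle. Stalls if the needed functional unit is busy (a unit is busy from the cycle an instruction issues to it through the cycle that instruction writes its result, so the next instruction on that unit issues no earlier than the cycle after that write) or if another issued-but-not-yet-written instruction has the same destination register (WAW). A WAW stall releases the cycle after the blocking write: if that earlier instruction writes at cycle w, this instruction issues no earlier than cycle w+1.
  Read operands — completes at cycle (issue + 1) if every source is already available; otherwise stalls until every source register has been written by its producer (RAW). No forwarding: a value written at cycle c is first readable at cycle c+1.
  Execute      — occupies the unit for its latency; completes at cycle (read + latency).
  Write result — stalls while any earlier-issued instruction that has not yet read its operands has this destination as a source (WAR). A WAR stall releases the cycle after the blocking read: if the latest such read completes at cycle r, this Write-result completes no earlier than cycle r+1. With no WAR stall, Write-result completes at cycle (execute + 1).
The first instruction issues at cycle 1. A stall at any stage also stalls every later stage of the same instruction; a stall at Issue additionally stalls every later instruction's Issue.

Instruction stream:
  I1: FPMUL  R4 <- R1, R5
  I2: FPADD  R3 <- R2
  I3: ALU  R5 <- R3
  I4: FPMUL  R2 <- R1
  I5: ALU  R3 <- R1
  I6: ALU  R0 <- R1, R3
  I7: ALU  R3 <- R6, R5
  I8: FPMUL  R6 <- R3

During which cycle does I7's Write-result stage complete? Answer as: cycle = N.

cycle = 22

[I1] 1/2/7/8
[I2] 2/3/6/7
[I3] 3/8/9/10  (RAW R3: wait I2 write@7)
[I4] 9/10/15/16  (struct: FPMUL busy until I1 writes@8)
[I5] 11/12/13/14  (struct: ALU busy until I3 writes@10)
[I6] 15/16/17/18  (struct: ALU busy until I5 writes@14)
[I7] 19/20/21/22  (struct: ALU busy until I6 writes@18)
[I8] 20/23/28/29  (RAW R3: wait I7 write@22)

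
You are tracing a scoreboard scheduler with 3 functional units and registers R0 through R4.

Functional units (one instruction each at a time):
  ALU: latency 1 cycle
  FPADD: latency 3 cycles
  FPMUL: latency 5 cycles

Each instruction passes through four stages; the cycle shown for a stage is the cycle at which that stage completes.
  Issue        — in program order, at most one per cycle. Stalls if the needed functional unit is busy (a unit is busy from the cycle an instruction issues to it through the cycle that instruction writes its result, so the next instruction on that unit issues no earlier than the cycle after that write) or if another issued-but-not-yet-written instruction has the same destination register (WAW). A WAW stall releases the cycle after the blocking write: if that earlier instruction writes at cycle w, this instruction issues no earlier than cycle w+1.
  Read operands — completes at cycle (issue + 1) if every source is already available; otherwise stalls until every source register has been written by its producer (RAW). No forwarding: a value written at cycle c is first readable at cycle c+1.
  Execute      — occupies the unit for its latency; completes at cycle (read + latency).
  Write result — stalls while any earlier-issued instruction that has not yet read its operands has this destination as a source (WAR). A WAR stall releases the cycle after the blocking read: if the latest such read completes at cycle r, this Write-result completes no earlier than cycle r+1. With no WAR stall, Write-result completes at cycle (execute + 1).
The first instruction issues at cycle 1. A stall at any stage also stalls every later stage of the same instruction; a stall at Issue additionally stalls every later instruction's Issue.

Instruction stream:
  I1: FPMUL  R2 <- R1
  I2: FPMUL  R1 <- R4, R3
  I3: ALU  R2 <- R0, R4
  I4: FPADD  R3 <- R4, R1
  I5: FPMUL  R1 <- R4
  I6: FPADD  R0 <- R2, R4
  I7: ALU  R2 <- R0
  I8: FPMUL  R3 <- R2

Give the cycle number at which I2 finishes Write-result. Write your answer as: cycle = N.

cycle = 16

I1  is:1  ro:2  ex:7  wr:8
I2  is:9  ro:10  ex:15  wr:16  — struct: FPMUL busy until I1 writes@8
I3  is:10  ro:11  ex:12  wr:13
I4  is:11  ro:17  ex:20  wr:21  — RAW R1: wait I2 write@16
I5  is:17  ro:18  ex:23  wr:24  — struct: FPMUL busy until I2 writes@16
I6  is:22  ro:23  ex:26  wr:27  — struct: FPADD busy until I4 writes@21
I7  is:23  ro:28  ex:29  wr:30  — RAW R0: wait I6 write@27
I8  is:25  ro:31  ex:36  wr:37  — struct: FPMUL busy until I5 writes@24, RAW R2: wait I7 write@30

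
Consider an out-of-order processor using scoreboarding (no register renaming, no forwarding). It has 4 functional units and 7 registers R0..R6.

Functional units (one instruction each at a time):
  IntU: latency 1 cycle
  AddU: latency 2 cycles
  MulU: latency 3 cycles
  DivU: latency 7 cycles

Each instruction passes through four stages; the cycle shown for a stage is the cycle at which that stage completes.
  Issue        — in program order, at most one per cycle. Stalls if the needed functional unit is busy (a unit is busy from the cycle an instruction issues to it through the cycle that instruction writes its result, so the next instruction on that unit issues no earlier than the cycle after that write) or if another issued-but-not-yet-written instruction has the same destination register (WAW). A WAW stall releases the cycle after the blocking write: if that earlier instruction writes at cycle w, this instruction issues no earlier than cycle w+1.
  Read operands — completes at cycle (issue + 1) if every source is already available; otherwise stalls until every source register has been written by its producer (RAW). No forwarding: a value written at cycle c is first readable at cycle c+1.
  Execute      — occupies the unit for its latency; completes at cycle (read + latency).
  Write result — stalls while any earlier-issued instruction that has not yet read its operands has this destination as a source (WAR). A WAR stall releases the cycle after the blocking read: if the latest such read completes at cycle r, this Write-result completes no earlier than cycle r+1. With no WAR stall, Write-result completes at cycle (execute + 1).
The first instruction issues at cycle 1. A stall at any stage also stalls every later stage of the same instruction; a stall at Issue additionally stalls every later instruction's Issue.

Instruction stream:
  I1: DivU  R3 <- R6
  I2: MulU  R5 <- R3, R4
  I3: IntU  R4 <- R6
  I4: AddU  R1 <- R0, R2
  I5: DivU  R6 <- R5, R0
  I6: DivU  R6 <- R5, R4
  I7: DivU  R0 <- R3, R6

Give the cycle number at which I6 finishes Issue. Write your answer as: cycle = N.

cycle = 25

1) issue 1, read 2, done 9, write 10
2) issue 2, read 11, done 14, write 15  <RAW R3: wait I1 write@10>
3) issue 3, read 4, done 5, write 12  <WAR R4: wait I2 read@11>
4) issue 4, read 5, done 7, write 8
5) issue 11, read 16, done 23, write 24  <struct: DivU busy until I1 writes@10 / RAW R5: wait I2 write@15>
6) issue 25, read 26, done 33, write 34  <struct: DivU busy until I5 writes@24>
7) issue 35, read 36, done 43, write 44  <struct: DivU busy until I6 writes@34>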